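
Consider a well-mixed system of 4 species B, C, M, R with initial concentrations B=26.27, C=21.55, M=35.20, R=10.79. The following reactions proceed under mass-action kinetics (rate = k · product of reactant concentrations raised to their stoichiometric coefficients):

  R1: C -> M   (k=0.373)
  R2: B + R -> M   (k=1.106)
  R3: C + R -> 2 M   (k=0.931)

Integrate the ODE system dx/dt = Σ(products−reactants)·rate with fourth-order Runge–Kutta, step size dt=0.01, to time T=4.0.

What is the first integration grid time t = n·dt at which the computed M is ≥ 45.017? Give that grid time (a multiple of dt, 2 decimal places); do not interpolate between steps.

RK4 with dt=0.01: 400 steps to T=4.0. Trajectory (selected grid times):
t=0.00: B=26.27 C=21.55 M=35.20 R=10.79
t=0.02: B=22.49 C=18.77 M=44.40 R=4.38
t=0.03: B=21.62 C=18.09 M=46.56 R=2.89
t=0.44: B=19.92 C=14.49 M=53.05 R=0.00
t=0.89: B=19.92 C=12.25 M=55.29 R=0.00
t=1.33: B=19.92 C=10.40 M=57.14 R=0.00
t=1.78: B=19.92 C=8.79 M=58.75 R=0.00
t=2.22: B=19.92 C=7.46 M=60.08 R=0.00
t=2.67: B=19.92 C=6.31 M=61.23 R=0.00
t=3.11: B=19.92 C=5.35 M=62.19 R=0.00
t=3.56: B=19.92 C=4.52 M=63.02 R=0.00
t=4.00: B=19.92 C=3.84 M=63.70 R=0.00
M(0.02)=44.397 < 45.017 but M(0.03)=46.564 ≥ 45.017, so the first grid time is t=0.03.

Threshold first reached at t = 0.03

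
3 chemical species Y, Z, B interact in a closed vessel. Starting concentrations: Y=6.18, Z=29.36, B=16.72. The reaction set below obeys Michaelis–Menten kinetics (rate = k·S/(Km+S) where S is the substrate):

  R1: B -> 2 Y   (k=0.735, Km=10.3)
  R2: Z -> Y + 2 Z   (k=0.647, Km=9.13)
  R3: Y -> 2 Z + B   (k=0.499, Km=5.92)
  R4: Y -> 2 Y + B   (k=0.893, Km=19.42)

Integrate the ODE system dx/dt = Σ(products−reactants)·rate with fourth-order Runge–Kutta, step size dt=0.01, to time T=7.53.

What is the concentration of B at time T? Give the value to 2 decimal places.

B at T = 18.15

RK4 with dt=0.01: 753 steps to T=7.53. Trajectory (selected grid times):
t=0.00: Y=6.18 Z=29.36 B=16.72
t=0.84: Y=7.33 Z=30.22 B=16.75
t=1.67: Y=8.48 Z=31.11 B=16.83
t=2.51: Y=9.65 Z=32.04 B=16.94
t=3.35: Y=10.84 Z=32.99 B=17.08
t=4.18: Y=12.02 Z=33.96 B=17.24
t=5.02: Y=13.24 Z=34.96 B=17.44
t=5.86: Y=14.47 Z=35.98 B=17.65
t=6.69: Y=15.70 Z=37.01 B=17.89
t=7.53: Y=16.95 Z=38.06 B=18.15
Read off B at T=7.53: 18.15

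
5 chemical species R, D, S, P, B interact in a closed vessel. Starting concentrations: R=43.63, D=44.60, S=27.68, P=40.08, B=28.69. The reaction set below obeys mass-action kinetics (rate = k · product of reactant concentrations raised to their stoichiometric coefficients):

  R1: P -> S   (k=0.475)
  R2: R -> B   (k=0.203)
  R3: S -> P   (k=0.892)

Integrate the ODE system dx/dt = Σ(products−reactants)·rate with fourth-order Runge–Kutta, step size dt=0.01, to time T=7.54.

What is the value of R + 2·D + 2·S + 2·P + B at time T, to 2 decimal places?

Check how each reaction changes W = R + 2·D + 2·S + 2·P + B (weight of products minus weight of reactants):
R1: P -> S: (2·1) − (2·1) = 2 − 2 = 0
R2: R -> B: (1·1) − (1·1) = 1 − 1 = 0
R3: S -> P: (2·1) − (2·1) = 2 − 2 = 0
Every reaction leaves W unchanged, so W is conserved and no simulation is needed: W(T) = W(0) = 43.63 + 2·44.60 + 2·27.68 + 2·40.08 + 28.69 = 297.04

Value at T = 297.04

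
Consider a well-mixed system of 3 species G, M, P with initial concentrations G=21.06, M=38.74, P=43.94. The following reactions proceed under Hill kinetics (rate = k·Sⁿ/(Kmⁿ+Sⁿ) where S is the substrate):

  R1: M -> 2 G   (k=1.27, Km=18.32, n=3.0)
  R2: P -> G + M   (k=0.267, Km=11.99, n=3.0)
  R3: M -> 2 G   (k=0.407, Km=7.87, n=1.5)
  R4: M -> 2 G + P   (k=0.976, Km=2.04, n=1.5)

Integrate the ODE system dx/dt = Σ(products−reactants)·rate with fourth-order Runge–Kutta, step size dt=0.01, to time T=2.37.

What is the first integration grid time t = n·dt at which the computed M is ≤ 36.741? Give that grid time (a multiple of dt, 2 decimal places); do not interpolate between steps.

Threshold first reached at t = 0.91

RK4 with dt=0.01: 237 steps to T=2.37. Trajectory (selected grid times):
t=0.00: G=21.06 M=38.74 P=43.94
t=0.26: G=22.42 M=38.16 P=44.12
t=0.53: G=23.83 M=37.56 P=44.31
t=0.79: G=25.18 M=36.99 P=44.49
t=0.90: G=25.75 M=36.75 P=44.57
t=0.91: G=25.80 M=36.73 P=44.58
t=1.05: G=26.53 M=36.42 P=44.68
t=1.32: G=27.93 M=35.83 P=44.87
t=1.58: G=29.27 M=35.26 P=45.05
t=1.84: G=30.60 M=34.69 P=45.23
t=2.11: G=31.99 M=34.10 P=45.42
t=2.37: G=33.32 M=33.54 P=45.60
M(0.90)=36.748 > 36.741 but M(0.91)=36.726 ≤ 36.741, so the first grid time is t=0.91.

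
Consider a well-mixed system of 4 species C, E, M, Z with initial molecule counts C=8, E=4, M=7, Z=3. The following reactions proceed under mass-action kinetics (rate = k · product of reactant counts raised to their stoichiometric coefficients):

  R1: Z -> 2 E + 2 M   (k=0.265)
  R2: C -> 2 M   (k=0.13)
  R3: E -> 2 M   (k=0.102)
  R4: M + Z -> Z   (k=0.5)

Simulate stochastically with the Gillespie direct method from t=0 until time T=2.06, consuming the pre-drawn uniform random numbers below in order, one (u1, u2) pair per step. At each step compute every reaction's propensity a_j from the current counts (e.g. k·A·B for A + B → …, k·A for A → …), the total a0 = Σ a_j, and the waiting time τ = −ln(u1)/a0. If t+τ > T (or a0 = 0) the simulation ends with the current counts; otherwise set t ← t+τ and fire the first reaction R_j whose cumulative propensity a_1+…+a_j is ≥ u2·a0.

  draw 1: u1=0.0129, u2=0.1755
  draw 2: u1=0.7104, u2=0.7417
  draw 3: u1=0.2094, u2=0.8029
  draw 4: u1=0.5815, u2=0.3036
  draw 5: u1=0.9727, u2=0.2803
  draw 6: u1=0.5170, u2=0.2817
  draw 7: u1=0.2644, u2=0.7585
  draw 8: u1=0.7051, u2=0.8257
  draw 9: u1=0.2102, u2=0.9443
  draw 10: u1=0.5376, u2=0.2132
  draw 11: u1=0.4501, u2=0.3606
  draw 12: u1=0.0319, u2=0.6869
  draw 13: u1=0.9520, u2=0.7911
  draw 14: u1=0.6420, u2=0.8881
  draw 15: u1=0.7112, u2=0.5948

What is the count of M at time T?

M at T = 2

t=0.000: C=8 E=4 M=7 Z=3
Draw 1: a1=0.795, a2=1.040, a3=0.408, a4=10.500, a0=12.743; τ=−ln(0.0129)/12.743=0.341 → t=0.341; u2·a0=0.1755·12.743=2.236; a1+a2=1.835 < 2.236 ≤ a1+…+a3=2.243 → R3 fires; C=8 E=3 M=9 Z=3
Draw 2: a1=0.795, a2=1.040, a3=0.306, a4=13.500, a0=15.641; τ=−ln(0.7104)/15.641=0.022 → t=0.363; u2·a0=0.7417·15.641=11.601; a1+…+a3=2.141 < 11.601 ≤ a1+…+a4=15.641 → R4 fires; C=8 E=3 M=8 Z=3
Draw 3: a1=0.795, a2=1.040, a3=0.306, a4=12.000, a0=14.141; τ=−ln(0.2094)/14.141=0.111 → t=0.474; u2·a0=0.8029·14.141=11.354; a1+…+a3=2.141 < 11.354 ≤ a1+…+a4=14.141 → R4 fires; C=8 E=3 M=7 Z=3
Draw 4: a1=0.795, a2=1.040, a3=0.306, a4=10.500, a0=12.641; τ=−ln(0.5815)/12.641=0.043 → t=0.517; u2·a0=0.3036·12.641=3.838; a1+…+a3=2.141 < 3.838 ≤ a1+…+a4=12.641 → R4 fires; C=8 E=3 M=6 Z=3
Draw 5: a1=0.795, a2=1.040, a3=0.306, a4=9.000, a0=11.141; τ=−ln(0.9727)/11.141=0.002 → t=0.519; u2·a0=0.2803·11.141=3.123; a1+…+a3=2.141 < 3.123 ≤ a1+…+a4=11.141 → R4 fires; C=8 E=3 M=5 Z=3
Draw 6: a1=0.795, a2=1.040, a3=0.306, a4=7.500, a0=9.641; τ=−ln(0.5170)/9.641=0.068 → t=0.588; u2·a0=0.2817·9.641=2.716; a1+…+a3=2.141 < 2.716 ≤ a1+…+a4=9.641 → R4 fires; C=8 E=3 M=4 Z=3
Draw 7: a1=0.795, a2=1.040, a3=0.306, a4=6.000, a0=8.141; τ=−ln(0.2644)/8.141=0.163 → t=0.751; u2·a0=0.7585·8.141=6.175; a1+…+a3=2.141 < 6.175 ≤ a1+…+a4=8.141 → R4 fires; C=8 E=3 M=3 Z=3
Draw 8: a1=0.795, a2=1.040, a3=0.306, a4=4.500, a0=6.641; τ=−ln(0.7051)/6.641=0.053 → t=0.804; u2·a0=0.8257·6.641=5.483; a1+…+a3=2.141 < 5.483 ≤ a1+…+a4=6.641 → R4 fires; C=8 E=3 M=2 Z=3
Draw 9: a1=0.795, a2=1.040, a3=0.306, a4=3.000, a0=5.141; τ=−ln(0.2102)/5.141=0.303 → t=1.107; u2·a0=0.9443·5.141=4.855; a1+…+a3=2.141 < 4.855 ≤ a1+…+a4=5.141 → R4 fires; C=8 E=3 M=1 Z=3
Draw 10: a1=0.795, a2=1.040, a3=0.306, a4=1.500, a0=3.641; τ=−ln(0.5376)/3.641=0.170 → t=1.277; u2·a0=0.2132·3.641=0.776 ≤ a1=0.795 → R1 fires; C=8 E=5 M=3 Z=2
Draw 11: a1=0.530, a2=1.040, a3=0.510, a4=3.000, a0=5.080; τ=−ln(0.4501)/5.080=0.157 → t=1.435; u2·a0=0.3606·5.080=1.832; a1+a2=1.570 < 1.832 ≤ a1+…+a3=2.080 → R3 fires; C=8 E=4 M=5 Z=2
Draw 12: a1=0.530, a2=1.040, a3=0.408, a4=5.000, a0=6.978; τ=−ln(0.0319)/6.978=0.494 → t=1.928; u2·a0=0.6869·6.978=4.793; a1+…+a3=1.978 < 4.793 ≤ a1+…+a4=6.978 → R4 fires; C=8 E=4 M=4 Z=2
Draw 13: a1=0.530, a2=1.040, a3=0.408, a4=4.000, a0=5.978; τ=−ln(0.9520)/5.978=0.008 → t=1.937; u2·a0=0.7911·5.978=4.729; a1+…+a3=1.978 < 4.729 ≤ a1+…+a4=5.978 → R4 fires; C=8 E=4 M=3 Z=2
Draw 14: a1=0.530, a2=1.040, a3=0.408, a4=3.000, a0=4.978; τ=−ln(0.6420)/4.978=0.089 → t=2.026; u2·a0=0.8881·4.978=4.421; a1+…+a3=1.978 < 4.421 ≤ a1+…+a4=4.978 → R4 fires; C=8 E=4 M=2 Z=2
Draw 15: a1=0.530, a2=1.040, a3=0.408, a4=2.000, a0=3.978; τ=−ln(0.7112)/3.978=0.086 → t=2.111 > T=2.06: stop.
Read off M at T=2.06: 2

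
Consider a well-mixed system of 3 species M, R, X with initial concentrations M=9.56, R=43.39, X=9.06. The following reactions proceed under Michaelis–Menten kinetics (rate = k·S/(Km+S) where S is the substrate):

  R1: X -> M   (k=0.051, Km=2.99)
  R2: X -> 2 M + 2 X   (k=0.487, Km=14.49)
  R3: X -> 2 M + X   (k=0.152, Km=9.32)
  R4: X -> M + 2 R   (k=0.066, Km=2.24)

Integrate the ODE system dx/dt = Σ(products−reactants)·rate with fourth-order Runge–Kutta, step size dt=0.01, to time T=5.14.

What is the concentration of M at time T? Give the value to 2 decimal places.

M at T = 12.77

RK4 with dt=0.01: 514 steps to T=5.14. Trajectory (selected grid times):
t=0.00: M=9.56 R=43.39 X=9.06
t=0.57: M=9.91 R=43.45 X=9.11
t=1.14: M=10.26 R=43.51 X=9.17
t=1.71: M=10.62 R=43.57 X=9.23
t=2.28: M=10.97 R=43.63 X=9.28
t=2.86: M=11.34 R=43.69 X=9.34
t=3.43: M=11.69 R=43.75 X=9.40
t=4.00: M=12.05 R=43.82 X=9.45
t=4.57: M=12.41 R=43.88 X=9.51
t=5.14: M=12.77 R=43.94 X=9.57
Read off M at T=5.14: 12.77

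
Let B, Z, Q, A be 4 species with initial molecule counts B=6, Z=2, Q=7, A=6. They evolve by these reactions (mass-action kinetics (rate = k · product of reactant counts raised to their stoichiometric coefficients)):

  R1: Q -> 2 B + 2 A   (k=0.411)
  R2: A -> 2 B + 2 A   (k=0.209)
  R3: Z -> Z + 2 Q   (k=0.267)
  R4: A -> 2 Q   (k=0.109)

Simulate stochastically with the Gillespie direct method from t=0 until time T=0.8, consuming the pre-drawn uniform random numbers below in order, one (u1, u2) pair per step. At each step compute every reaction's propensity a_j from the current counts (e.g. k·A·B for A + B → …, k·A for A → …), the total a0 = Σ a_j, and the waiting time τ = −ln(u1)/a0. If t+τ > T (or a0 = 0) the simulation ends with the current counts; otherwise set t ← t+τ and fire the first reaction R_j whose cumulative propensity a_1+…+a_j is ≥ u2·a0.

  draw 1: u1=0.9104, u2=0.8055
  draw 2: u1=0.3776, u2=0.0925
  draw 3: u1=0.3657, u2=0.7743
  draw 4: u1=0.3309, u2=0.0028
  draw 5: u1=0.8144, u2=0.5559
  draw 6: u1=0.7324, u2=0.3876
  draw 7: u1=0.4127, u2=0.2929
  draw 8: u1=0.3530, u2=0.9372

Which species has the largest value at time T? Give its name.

Dominant species at T: B

t=0.000: B=6 Z=2 Q=7 A=6
Draw 1: a1=2.877, a2=1.254, a3=0.534, a4=0.654, a0=5.319; τ=−ln(0.9104)/5.319=0.018 → t=0.018; u2·a0=0.8055·5.319=4.284; a1+a2=4.131 < 4.284 ≤ a1+…+a3=4.665 → R3 fires; B=6 Z=2 Q=9 A=6
Draw 2: a1=3.699, a2=1.254, a3=0.534, a4=0.654, a0=6.141; τ=−ln(0.3776)/6.141=0.159 → t=0.176; u2·a0=0.0925·6.141=0.568 ≤ a1=3.699 → R1 fires; B=8 Z=2 Q=8 A=8
Draw 3: a1=3.288, a2=1.672, a3=0.534, a4=0.872, a0=6.366; τ=−ln(0.3657)/6.366=0.158 → t=0.334; u2·a0=0.7743·6.366=4.929; a1=3.288 < 4.929 ≤ a1+a2=4.960 → R2 fires; B=10 Z=2 Q=8 A=9
Draw 4: a1=3.288, a2=1.881, a3=0.534, a4=0.981, a0=6.684; τ=−ln(0.3309)/6.684=0.165 → t=0.500; u2·a0=0.0028·6.684=0.019 ≤ a1=3.288 → R1 fires; B=12 Z=2 Q=7 A=11
Draw 5: a1=2.877, a2=2.299, a3=0.534, a4=1.199, a0=6.909; τ=−ln(0.8144)/6.909=0.030 → t=0.529; u2·a0=0.5559·6.909=3.841; a1=2.877 < 3.841 ≤ a1+a2=5.176 → R2 fires; B=14 Z=2 Q=7 A=12
Draw 6: a1=2.877, a2=2.508, a3=0.534, a4=1.308, a0=7.227; τ=−ln(0.7324)/7.227=0.043 → t=0.573; u2·a0=0.3876·7.227=2.801 ≤ a1=2.877 → R1 fires; B=16 Z=2 Q=6 A=14
Draw 7: a1=2.466, a2=2.926, a3=0.534, a4=1.526, a0=7.452; τ=−ln(0.4127)/7.452=0.119 → t=0.691; u2·a0=0.2929·7.452=2.183 ≤ a1=2.466 → R1 fires; B=18 Z=2 Q=5 A=16
Draw 8: a1=2.055, a2=3.344, a3=0.534, a4=1.744, a0=7.677; τ=−ln(0.3530)/7.677=0.136 → t=0.827 > T=0.8: stop.
At T=0.8: B=18 Z=2 Q=5 A=16; the largest is B.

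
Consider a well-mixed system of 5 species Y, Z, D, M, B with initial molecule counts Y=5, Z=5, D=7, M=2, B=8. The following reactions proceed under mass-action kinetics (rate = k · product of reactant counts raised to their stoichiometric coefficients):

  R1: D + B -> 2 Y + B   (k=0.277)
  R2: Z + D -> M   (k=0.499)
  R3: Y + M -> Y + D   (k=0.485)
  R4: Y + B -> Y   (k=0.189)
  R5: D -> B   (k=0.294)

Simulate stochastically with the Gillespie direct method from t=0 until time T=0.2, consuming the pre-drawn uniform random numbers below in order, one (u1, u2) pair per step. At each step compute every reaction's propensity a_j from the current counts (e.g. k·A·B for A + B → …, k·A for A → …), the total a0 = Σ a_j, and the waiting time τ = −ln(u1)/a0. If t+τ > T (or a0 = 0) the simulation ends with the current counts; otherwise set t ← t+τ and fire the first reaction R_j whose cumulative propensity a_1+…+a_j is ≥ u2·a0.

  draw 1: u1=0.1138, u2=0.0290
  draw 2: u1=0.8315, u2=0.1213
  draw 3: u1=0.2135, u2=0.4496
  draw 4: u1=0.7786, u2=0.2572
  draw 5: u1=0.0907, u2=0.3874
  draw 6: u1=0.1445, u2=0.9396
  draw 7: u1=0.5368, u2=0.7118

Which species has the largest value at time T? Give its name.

t=0.000: Y=5 Z=5 D=7 M=2 B=8
Draw 1: a1=15.512, a2=17.465, a3=4.850, a4=7.560, a5=2.058, a0=47.445; τ=−ln(0.1138)/47.445=0.046 → t=0.046; u2·a0=0.0290·47.445=1.376 ≤ a1=15.512 → R1 fires; Y=7 Z=5 D=6 M=2 B=8
Draw 2: a1=13.296, a2=14.970, a3=6.790, a4=10.584, a5=1.764, a0=47.404; τ=−ln(0.8315)/47.404=0.004 → t=0.050; u2·a0=0.1213·47.404=5.750 ≤ a1=13.296 → R1 fires; Y=9 Z=5 D=5 M=2 B=8
Draw 3: a1=11.080, a2=12.475, a3=8.730, a4=13.608, a5=1.470, a0=47.363; τ=−ln(0.2135)/47.363=0.033 → t=0.082; u2·a0=0.4496·47.363=21.294; a1=11.080 < 21.294 ≤ a1+a2=23.555 → R2 fires; Y=9 Z=4 D=4 M=3 B=8
Draw 4: a1=8.864, a2=7.984, a3=13.095, a4=13.608, a5=1.176, a0=44.727; τ=−ln(0.7786)/44.727=0.006 → t=0.088; u2·a0=0.2572·44.727=11.504; a1=8.864 < 11.504 ≤ a1+a2=16.848 → R2 fires; Y=9 Z=3 D=3 M=4 B=8
Draw 5: a1=6.648, a2=4.491, a3=17.460, a4=13.608, a5=0.882, a0=43.089; τ=−ln(0.0907)/43.089=0.056 → t=0.144; u2·a0=0.3874·43.089=16.693; a1+a2=11.139 < 16.693 ≤ a1+…+a3=28.599 → R3 fires; Y=9 Z=3 D=4 M=3 B=8
Draw 6: a1=8.864, a2=5.988, a3=13.095, a4=13.608, a5=1.176, a0=42.731; τ=−ln(0.1445)/42.731=0.045 → t=0.189; u2·a0=0.9396·42.731=40.150; a1+…+a3=27.947 < 40.150 ≤ a1+…+a4=41.555 → R4 fires; Y=9 Z=3 D=4 M=3 B=7
Draw 7: a1=7.756, a2=5.988, a3=13.095, a4=11.907, a5=1.176, a0=39.922; τ=−ln(0.5368)/39.922=0.016 → t=0.204 > T=0.2: stop.
At T=0.2: Y=9 Z=3 D=4 M=3 B=7; the largest is Y.

Dominant species at T: Y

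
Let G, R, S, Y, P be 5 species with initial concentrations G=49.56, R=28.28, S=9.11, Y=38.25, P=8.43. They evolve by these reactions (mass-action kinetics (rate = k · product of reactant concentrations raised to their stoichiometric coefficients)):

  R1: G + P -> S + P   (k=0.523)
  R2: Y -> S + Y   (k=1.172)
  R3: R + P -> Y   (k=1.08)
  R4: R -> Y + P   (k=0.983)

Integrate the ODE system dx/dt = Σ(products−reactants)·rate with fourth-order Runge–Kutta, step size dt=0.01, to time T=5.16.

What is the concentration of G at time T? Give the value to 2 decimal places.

RK4 with dt=0.01: 516 steps to T=5.16. Trajectory (selected grid times):
t=0.00: G=49.56 R=28.28 S=9.11 Y=38.25 P=8.43
t=0.57: G=32.00 R=6.54 S=62.64 Y=59.99 P=0.91
t=1.15: G=24.27 R=2.09 S=112.93 Y=64.44 P=0.91
t=1.72: G=18.51 R=0.68 S=162.31 Y=65.85 P=0.91
t=2.29: G=14.11 R=0.22 S=210.88 Y=66.31 P=0.91
t=2.87: G=10.70 R=0.07 S=259.42 Y=66.46 P=0.91
t=3.44: G=8.16 R=0.02 S=306.38 Y=66.51 P=0.91
t=4.01: G=6.22 R=0.01 S=352.75 Y=66.52 P=0.91
t=4.59: G=4.72 R=0.00 S=399.47 Y=66.53 P=0.91
t=5.16: G=3.60 R=0.00 S=445.04 Y=66.53 P=0.91
Read off G at T=5.16: 3.60

G at T = 3.60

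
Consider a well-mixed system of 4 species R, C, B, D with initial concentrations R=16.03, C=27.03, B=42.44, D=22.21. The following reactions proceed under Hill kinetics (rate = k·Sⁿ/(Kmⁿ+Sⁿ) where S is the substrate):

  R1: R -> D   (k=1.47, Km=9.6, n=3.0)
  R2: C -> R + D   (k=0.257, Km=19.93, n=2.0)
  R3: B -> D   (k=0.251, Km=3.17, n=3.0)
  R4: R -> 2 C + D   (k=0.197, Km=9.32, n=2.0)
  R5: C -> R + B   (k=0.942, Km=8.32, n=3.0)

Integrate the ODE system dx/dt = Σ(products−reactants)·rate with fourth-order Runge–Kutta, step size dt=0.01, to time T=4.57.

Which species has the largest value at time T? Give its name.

Dominant species at T: B

RK4 with dt=0.01: 457 steps to T=4.57. Trajectory (selected grid times):
t=0.00: R=16.03 C=27.03 B=42.44 D=22.21
t=0.51: R=15.89 C=26.63 B=42.78 D=23.11
t=1.02: R=15.75 C=26.23 B=43.12 D=24.01
t=1.52: R=15.62 C=25.84 B=43.45 D=24.89
t=2.03: R=15.48 C=25.44 B=43.78 D=25.78
t=2.54: R=15.35 C=25.04 B=44.12 D=26.67
t=3.05: R=15.22 C=24.65 B=44.45 D=27.55
t=3.55: R=15.09 C=24.26 B=44.78 D=28.41
t=4.06: R=14.96 C=23.86 B=45.12 D=29.28
t=4.57: R=14.84 C=23.47 B=45.45 D=30.15
At T=4.57: R=14.84 C=23.47 B=45.45 D=30.15; the largest is B.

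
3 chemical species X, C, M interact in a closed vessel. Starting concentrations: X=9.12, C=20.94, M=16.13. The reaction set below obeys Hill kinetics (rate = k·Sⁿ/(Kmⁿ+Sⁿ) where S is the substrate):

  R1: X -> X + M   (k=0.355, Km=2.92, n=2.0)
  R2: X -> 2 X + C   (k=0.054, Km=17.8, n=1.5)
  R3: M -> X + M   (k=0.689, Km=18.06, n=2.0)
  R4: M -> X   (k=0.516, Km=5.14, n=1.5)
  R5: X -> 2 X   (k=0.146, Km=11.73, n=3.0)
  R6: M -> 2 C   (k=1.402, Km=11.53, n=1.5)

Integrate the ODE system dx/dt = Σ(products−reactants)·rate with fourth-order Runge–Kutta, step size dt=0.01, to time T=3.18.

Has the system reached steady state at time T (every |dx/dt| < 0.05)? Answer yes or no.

RK4 with dt=0.01: 318 steps to T=3.18. Trajectory (selected grid times):
t=0.00: X=9.12 C=20.94 M=16.13
t=0.35: X=9.40 C=21.55 M=15.79
t=0.71: X=9.69 C=22.18 M=15.44
t=1.06: X=9.96 C=22.77 M=15.10
t=1.41: X=10.24 C=23.36 M=14.78
t=1.77: X=10.52 C=23.96 M=14.44
t=2.12: X=10.78 C=24.54 M=14.13
t=2.47: X=11.05 C=25.11 M=13.82
t=2.83: X=11.32 C=25.68 M=13.50
t=3.18: X=11.59 C=26.23 M=13.20
Rates at T: R1=0.3338, R2=0.0186, R3=0.2399, R4=0.4151, R5=0.0716, R6=0.7718
dx/dt at T (Σ net stoichiometry × rate): X=+0.7452, C=+1.5622, M=-0.8531
Largest |dx/dt| is |+1.5622| (C) ≥ 0.05 → not steady.

Steady state at T: no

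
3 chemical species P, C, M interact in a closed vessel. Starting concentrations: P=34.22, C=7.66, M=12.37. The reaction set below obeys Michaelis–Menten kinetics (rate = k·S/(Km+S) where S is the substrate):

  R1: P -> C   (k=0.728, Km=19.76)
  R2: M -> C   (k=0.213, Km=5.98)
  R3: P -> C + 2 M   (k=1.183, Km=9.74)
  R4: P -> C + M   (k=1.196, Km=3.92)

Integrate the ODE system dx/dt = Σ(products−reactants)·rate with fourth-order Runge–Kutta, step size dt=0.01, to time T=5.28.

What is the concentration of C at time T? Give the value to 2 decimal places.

C at T = 20.90

RK4 with dt=0.01: 528 steps to T=5.28. Trajectory (selected grid times):
t=0.00: P=34.22 C=7.66 M=12.37
t=0.59: P=32.78 C=9.19 M=14.00
t=1.17: P=31.37 C=10.68 M=15.58
t=1.76: P=29.96 C=12.19 M=17.17
t=2.35: P=28.55 C=13.69 M=18.75
t=2.93: P=27.19 C=15.15 M=20.28
t=3.52: P=25.82 C=16.61 M=21.82
t=4.11: P=24.46 C=18.07 M=23.33
t=4.69: P=23.15 C=19.48 M=24.80
t=5.28: P=21.83 C=20.90 M=26.28
Read off C at T=5.28: 20.90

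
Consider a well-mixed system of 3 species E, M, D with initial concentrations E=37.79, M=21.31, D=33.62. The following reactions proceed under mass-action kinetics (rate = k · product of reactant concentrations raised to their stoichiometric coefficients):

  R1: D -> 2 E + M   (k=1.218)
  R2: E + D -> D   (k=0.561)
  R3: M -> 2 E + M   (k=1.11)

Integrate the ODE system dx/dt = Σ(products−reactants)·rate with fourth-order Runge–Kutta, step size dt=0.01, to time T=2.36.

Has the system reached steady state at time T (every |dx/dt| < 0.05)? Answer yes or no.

RK4 with dt=0.01: 236 steps to T=2.36. Trajectory (selected grid times):
t=0.00: E=37.79 M=21.31 D=33.62
t=0.26: E=9.05 M=30.44 D=24.49
t=0.52: E=11.38 M=37.08 D=17.85
t=0.79: E=15.11 M=42.09 D=12.84
t=1.05: E=19.77 M=45.57 D=9.36
t=1.31: E=25.66 M=48.11 D=6.82
t=1.57: E=32.98 M=49.96 D=4.97
t=1.84: E=42.28 M=51.35 D=3.58
t=2.10: E=53.05 M=52.33 D=2.60
t=2.36: E=65.71 M=53.03 D=1.90
Rates at T: R1=2.3114, R2=69.9509, R3=58.8659
dx/dt at T (Σ net stoichiometry × rate): E=+52.4036, M=+2.3114, D=-2.3114
Largest |dx/dt| is |+52.4036| (E) ≥ 0.05 → not steady.

Steady state at T: no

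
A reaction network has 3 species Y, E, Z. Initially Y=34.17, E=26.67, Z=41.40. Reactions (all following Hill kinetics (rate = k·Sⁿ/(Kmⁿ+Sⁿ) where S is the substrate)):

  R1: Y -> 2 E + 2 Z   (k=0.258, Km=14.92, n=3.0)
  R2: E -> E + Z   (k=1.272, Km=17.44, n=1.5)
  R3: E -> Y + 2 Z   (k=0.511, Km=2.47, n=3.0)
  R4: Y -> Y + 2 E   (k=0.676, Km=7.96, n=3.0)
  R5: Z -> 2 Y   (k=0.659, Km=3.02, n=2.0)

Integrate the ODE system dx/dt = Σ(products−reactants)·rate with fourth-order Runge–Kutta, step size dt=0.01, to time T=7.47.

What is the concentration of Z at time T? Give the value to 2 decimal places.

RK4 with dt=0.01: 747 steps to T=7.47. Trajectory (selected grid times):
t=0.00: Y=34.17 E=26.67 Z=41.40
t=0.83: Y=35.48 E=27.75 Z=42.80
t=1.66: Y=36.80 E=28.84 Z=44.21
t=2.49: Y=38.11 E=29.93 Z=45.64
t=3.32: Y=39.42 E=31.02 Z=47.09
t=4.15: Y=40.73 E=32.12 Z=48.55
t=4.98: Y=42.04 E=33.22 Z=50.02
t=5.81: Y=43.35 E=34.32 Z=51.50
t=6.64: Y=44.65 E=35.42 Z=53.00
t=7.47: Y=45.96 E=36.53 Z=54.50
Read off Z at T=7.47: 54.50

Z at T = 54.50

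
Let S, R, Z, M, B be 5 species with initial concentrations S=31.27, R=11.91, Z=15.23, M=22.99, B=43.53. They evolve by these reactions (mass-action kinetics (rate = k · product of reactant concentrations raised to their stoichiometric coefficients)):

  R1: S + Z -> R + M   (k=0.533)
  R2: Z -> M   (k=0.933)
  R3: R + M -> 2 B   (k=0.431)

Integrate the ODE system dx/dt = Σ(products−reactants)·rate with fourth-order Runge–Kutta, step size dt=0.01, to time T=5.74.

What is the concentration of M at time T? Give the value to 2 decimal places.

RK4 with dt=0.01: 574 steps to T=5.74. Trajectory (selected grid times):
t=0.00: S=31.27 R=11.91 Z=15.23 M=22.99 B=43.53
t=0.64: S=17.11 R=0.55 Z=0.01 M=12.69 B=94.57
t=1.28: S=17.10 R=0.02 Z=0.00 M=12.16 B=95.66
t=1.91: S=17.10 R=0.00 Z=0.00 M=12.14 B=95.69
t=2.55: S=17.10 R=0.00 Z=0.00 M=12.14 B=95.70
t=3.19: S=17.10 R=0.00 Z=0.00 M=12.14 B=95.70
t=3.83: S=17.10 R=0.00 Z=0.00 M=12.14 B=95.70
t=4.46: S=17.10 R=0.00 Z=0.00 M=12.14 B=95.70
t=5.10: S=17.10 R=0.00 Z=0.00 M=12.14 B=95.70
t=5.74: S=17.10 R=0.00 Z=0.00 M=12.14 B=95.70
Read off M at T=5.74: 12.14

M at T = 12.14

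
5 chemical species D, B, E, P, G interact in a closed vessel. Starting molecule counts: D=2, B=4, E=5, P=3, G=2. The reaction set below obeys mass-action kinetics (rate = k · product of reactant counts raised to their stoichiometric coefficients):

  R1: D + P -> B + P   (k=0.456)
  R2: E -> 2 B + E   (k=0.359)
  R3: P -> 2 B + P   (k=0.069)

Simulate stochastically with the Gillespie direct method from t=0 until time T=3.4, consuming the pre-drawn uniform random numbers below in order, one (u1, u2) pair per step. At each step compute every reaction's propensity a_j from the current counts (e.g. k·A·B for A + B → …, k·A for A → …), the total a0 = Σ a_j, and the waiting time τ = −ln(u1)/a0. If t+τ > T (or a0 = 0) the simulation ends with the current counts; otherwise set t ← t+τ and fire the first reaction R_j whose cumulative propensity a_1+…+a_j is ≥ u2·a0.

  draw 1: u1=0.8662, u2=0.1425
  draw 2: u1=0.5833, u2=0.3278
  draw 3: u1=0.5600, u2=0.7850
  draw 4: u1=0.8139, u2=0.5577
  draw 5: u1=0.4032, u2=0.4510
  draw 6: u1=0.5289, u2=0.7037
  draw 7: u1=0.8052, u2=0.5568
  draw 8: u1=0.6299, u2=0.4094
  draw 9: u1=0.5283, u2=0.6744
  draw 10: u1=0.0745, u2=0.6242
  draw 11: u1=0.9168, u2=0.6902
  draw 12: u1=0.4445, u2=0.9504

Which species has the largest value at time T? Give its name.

Dominant species at T: B

t=0.000: D=2 B=4 E=5 P=3 G=2
Draw 1: a1=2.736, a2=1.795, a3=0.207, a0=4.738; τ=−ln(0.8662)/4.738=0.030 → t=0.030; u2·a0=0.1425·4.738=0.675 ≤ a1=2.736 → R1 fires; D=1 B=5 E=5 P=3 G=2
Draw 2: a1=1.368, a2=1.795, a3=0.207, a0=3.370; τ=−ln(0.5833)/3.370=0.160 → t=0.190; u2·a0=0.3278·3.370=1.105 ≤ a1=1.368 → R1 fires; D=0 B=6 E=5 P=3 G=2
Draw 3: a1=0.000, a2=1.795, a3=0.207, a0=2.002; τ=−ln(0.5600)/2.002=0.290 → t=0.480; u2·a0=0.7850·2.002=1.572; a1=0.000 < 1.572 ≤ a1+a2=1.795 → R2 fires; D=0 B=8 E=5 P=3 G=2
Draw 4: a1=0.000, a2=1.795, a3=0.207, a0=2.002; τ=−ln(0.8139)/2.002=0.103 → t=0.583; u2·a0=0.5577·2.002=1.117; a1=0.000 < 1.117 ≤ a1+a2=1.795 → R2 fires; D=0 B=10 E=5 P=3 G=2
Draw 5: a1=0.000, a2=1.795, a3=0.207, a0=2.002; τ=−ln(0.4032)/2.002=0.454 → t=1.036; u2·a0=0.4510·2.002=0.903; a1=0.000 < 0.903 ≤ a1+a2=1.795 → R2 fires; D=0 B=12 E=5 P=3 G=2
Draw 6: a1=0.000, a2=1.795, a3=0.207, a0=2.002; τ=−ln(0.5289)/2.002=0.318 → t=1.355; u2·a0=0.7037·2.002=1.409; a1=0.000 < 1.409 ≤ a1+a2=1.795 → R2 fires; D=0 B=14 E=5 P=3 G=2
Draw 7: a1=0.000, a2=1.795, a3=0.207, a0=2.002; τ=−ln(0.8052)/2.002=0.108 → t=1.463; u2·a0=0.5568·2.002=1.115; a1=0.000 < 1.115 ≤ a1+a2=1.795 → R2 fires; D=0 B=16 E=5 P=3 G=2
Draw 8: a1=0.000, a2=1.795, a3=0.207, a0=2.002; τ=−ln(0.6299)/2.002=0.231 → t=1.694; u2·a0=0.4094·2.002=0.820; a1=0.000 < 0.820 ≤ a1+a2=1.795 → R2 fires; D=0 B=18 E=5 P=3 G=2
Draw 9: a1=0.000, a2=1.795, a3=0.207, a0=2.002; τ=−ln(0.5283)/2.002=0.319 → t=2.012; u2·a0=0.6744·2.002=1.350; a1=0.000 < 1.350 ≤ a1+a2=1.795 → R2 fires; D=0 B=20 E=5 P=3 G=2
Draw 10: a1=0.000, a2=1.795, a3=0.207, a0=2.002; τ=−ln(0.0745)/2.002=1.297 → t=3.310; u2·a0=0.6242·2.002=1.250; a1=0.000 < 1.250 ≤ a1+a2=1.795 → R2 fires; D=0 B=22 E=5 P=3 G=2
Draw 11: a1=0.000, a2=1.795, a3=0.207, a0=2.002; τ=−ln(0.9168)/2.002=0.043 → t=3.353; u2·a0=0.6902·2.002=1.382; a1=0.000 < 1.382 ≤ a1+a2=1.795 → R2 fires; D=0 B=24 E=5 P=3 G=2
Draw 12: a1=0.000, a2=1.795, a3=0.207, a0=2.002; τ=−ln(0.4445)/2.002=0.405 → t=3.758 > T=3.4: stop.
At T=3.4: D=0 B=24 E=5 P=3 G=2; the largest is B.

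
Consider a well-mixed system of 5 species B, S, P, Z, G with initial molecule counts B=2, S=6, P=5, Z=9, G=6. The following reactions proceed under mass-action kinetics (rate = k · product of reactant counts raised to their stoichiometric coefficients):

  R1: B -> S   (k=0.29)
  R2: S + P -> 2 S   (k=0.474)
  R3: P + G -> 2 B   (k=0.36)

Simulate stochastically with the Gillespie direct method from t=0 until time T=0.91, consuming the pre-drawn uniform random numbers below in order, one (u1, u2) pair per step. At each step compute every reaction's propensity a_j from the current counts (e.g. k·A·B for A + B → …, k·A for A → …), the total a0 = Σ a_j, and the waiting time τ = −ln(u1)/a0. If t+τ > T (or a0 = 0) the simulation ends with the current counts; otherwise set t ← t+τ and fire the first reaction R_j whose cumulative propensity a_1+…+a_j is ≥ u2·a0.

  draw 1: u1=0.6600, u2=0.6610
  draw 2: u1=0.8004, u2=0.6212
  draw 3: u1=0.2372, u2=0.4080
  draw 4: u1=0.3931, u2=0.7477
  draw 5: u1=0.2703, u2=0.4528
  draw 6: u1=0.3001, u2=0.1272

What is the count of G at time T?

t=0.000: B=2 S=6 P=5 Z=9 G=6
Draw 1: a1=0.580, a2=14.220, a3=10.800, a0=25.600; τ=−ln(0.6600)/25.600=0.016 → t=0.016; u2·a0=0.6610·25.600=16.922; a1+a2=14.800 < 16.922 ≤ a1+…+a3=25.600 → R3 fires; B=4 S=6 P=4 Z=9 G=5
Draw 2: a1=1.160, a2=11.376, a3=7.200, a0=19.736; τ=−ln(0.8004)/19.736=0.011 → t=0.028; u2·a0=0.6212·19.736=12.260; a1=1.160 < 12.260 ≤ a1+a2=12.536 → R2 fires; B=4 S=7 P=3 Z=9 G=5
Draw 3: a1=1.160, a2=9.954, a3=5.400, a0=16.514; τ=−ln(0.2372)/16.514=0.087 → t=0.115; u2·a0=0.4080·16.514=6.738; a1=1.160 < 6.738 ≤ a1+a2=11.114 → R2 fires; B=4 S=8 P=2 Z=9 G=5
Draw 4: a1=1.160, a2=7.584, a3=3.600, a0=12.344; τ=−ln(0.3931)/12.344=0.076 → t=0.190; u2·a0=0.7477·12.344=9.230; a1+a2=8.744 < 9.230 ≤ a1+…+a3=12.344 → R3 fires; B=6 S=8 P=1 Z=9 G=4
Draw 5: a1=1.740, a2=3.792, a3=1.440, a0=6.972; τ=−ln(0.2703)/6.972=0.188 → t=0.378; u2·a0=0.4528·6.972=3.157; a1=1.740 < 3.157 ≤ a1+a2=5.532 → R2 fires; B=6 S=9 P=0 Z=9 G=4
Draw 6: a1=1.740, a2=0.000, a3=0.000, a0=1.740; τ=−ln(0.3001)/1.740=0.692 → t=1.070 > T=0.91: stop.
Read off G at T=0.91: 4

G at T = 4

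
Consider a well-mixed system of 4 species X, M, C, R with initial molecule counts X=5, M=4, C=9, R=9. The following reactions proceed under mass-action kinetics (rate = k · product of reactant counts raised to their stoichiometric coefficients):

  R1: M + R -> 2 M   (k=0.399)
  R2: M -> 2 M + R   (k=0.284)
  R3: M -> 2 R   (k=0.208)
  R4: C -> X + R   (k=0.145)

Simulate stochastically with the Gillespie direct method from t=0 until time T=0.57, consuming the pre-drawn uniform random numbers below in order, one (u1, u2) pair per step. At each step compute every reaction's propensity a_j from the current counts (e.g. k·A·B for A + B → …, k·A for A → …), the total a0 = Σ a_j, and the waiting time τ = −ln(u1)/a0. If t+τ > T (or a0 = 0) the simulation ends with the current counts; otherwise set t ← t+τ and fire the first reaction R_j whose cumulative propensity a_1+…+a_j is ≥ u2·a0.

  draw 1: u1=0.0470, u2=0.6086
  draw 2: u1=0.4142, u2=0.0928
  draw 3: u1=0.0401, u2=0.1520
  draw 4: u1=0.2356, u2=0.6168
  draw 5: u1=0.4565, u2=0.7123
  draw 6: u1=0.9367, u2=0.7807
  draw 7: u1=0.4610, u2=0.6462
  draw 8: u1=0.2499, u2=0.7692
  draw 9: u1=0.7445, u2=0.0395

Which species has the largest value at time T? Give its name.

t=0.000: X=5 M=4 C=9 R=9
Draw 1: a1=14.364, a2=1.136, a3=0.832, a4=1.305, a0=17.637; τ=−ln(0.0470)/17.637=0.173 → t=0.173; u2·a0=0.6086·17.637=10.734 ≤ a1=14.364 → R1 fires; X=5 M=5 C=9 R=8
Draw 2: a1=15.960, a2=1.420, a3=1.040, a4=1.305, a0=19.725; τ=−ln(0.4142)/19.725=0.045 → t=0.218; u2·a0=0.0928·19.725=1.830 ≤ a1=15.960 → R1 fires; X=5 M=6 C=9 R=7
Draw 3: a1=16.758, a2=1.704, a3=1.248, a4=1.305, a0=21.015; τ=−ln(0.0401)/21.015=0.153 → t=0.371; u2·a0=0.1520·21.015=3.194 ≤ a1=16.758 → R1 fires; X=5 M=7 C=9 R=6
Draw 4: a1=16.758, a2=1.988, a3=1.456, a4=1.305, a0=21.507; τ=−ln(0.2356)/21.507=0.067 → t=0.438; u2·a0=0.6168·21.507=13.266 ≤ a1=16.758 → R1 fires; X=5 M=8 C=9 R=5
Draw 5: a1=15.960, a2=2.272, a3=1.664, a4=1.305, a0=21.201; τ=−ln(0.4565)/21.201=0.037 → t=0.475; u2·a0=0.7123·21.201=15.101 ≤ a1=15.960 → R1 fires; X=5 M=9 C=9 R=4
Draw 6: a1=14.364, a2=2.556, a3=1.872, a4=1.305, a0=20.097; τ=−ln(0.9367)/20.097=0.003 → t=0.479; u2·a0=0.7807·20.097=15.690; a1=14.364 < 15.690 ≤ a1+a2=16.920 → R2 fires; X=5 M=10 C=9 R=5
Draw 7: a1=19.950, a2=2.840, a3=2.080, a4=1.305, a0=26.175; τ=−ln(0.4610)/26.175=0.030 → t=0.508; u2·a0=0.6462·26.175=16.914 ≤ a1=19.950 → R1 fires; X=5 M=11 C=9 R=4
Draw 8: a1=17.556, a2=3.124, a3=2.288, a4=1.305, a0=24.273; τ=−ln(0.2499)/24.273=0.057 → t=0.565; u2·a0=0.7692·24.273=18.671; a1=17.556 < 18.671 ≤ a1+a2=20.680 → R2 fires; X=5 M=12 C=9 R=5
Draw 9: a1=23.940, a2=3.408, a3=2.496, a4=1.305, a0=31.149; τ=−ln(0.7445)/31.149=0.009 → t=0.575 > T=0.57: stop.
At T=0.57: X=5 M=12 C=9 R=5; the largest is M.

Dominant species at T: M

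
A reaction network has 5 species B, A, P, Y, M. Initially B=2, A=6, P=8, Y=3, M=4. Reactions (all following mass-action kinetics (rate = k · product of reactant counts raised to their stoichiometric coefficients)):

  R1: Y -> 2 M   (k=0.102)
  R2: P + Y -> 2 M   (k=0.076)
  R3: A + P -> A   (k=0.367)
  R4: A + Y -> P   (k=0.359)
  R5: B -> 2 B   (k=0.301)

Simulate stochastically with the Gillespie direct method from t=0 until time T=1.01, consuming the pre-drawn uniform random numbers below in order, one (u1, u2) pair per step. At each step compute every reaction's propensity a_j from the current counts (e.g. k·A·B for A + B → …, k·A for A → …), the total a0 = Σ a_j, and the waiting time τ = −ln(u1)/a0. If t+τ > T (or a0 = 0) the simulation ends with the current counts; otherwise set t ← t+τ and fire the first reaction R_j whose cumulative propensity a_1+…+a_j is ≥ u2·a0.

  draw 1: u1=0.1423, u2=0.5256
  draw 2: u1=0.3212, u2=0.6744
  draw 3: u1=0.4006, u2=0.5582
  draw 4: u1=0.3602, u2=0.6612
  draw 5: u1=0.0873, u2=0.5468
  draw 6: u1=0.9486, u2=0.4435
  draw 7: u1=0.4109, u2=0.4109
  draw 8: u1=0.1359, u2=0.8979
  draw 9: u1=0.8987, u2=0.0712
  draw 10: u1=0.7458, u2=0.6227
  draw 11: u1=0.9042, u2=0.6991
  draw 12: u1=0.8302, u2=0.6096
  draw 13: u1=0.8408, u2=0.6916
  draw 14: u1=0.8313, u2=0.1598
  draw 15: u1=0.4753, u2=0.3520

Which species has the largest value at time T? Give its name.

t=0.000: B=2 A=6 P=8 Y=3 M=4
Draw 1: a1=0.306, a2=1.824, a3=17.616, a4=6.462, a5=0.602, a0=26.810; τ=−ln(0.1423)/26.810=0.073 → t=0.073; u2·a0=0.5256·26.810=14.091; a1+a2=2.130 < 14.091 ≤ a1+…+a3=19.746 → R3 fires; B=2 A=6 P=7 Y=3 M=4
Draw 2: a1=0.306, a2=1.596, a3=15.414, a4=6.462, a5=0.602, a0=24.380; τ=−ln(0.3212)/24.380=0.047 → t=0.119; u2·a0=0.6744·24.380=16.442; a1+a2=1.902 < 16.442 ≤ a1+…+a3=17.316 → R3 fires; B=2 A=6 P=6 Y=3 M=4
Draw 3: a1=0.306, a2=1.368, a3=13.212, a4=6.462, a5=0.602, a0=21.950; τ=−ln(0.4006)/21.950=0.042 → t=0.161; u2·a0=0.5582·21.950=12.252; a1+a2=1.674 < 12.252 ≤ a1+…+a3=14.886 → R3 fires; B=2 A=6 P=5 Y=3 M=4
Draw 4: a1=0.306, a2=1.140, a3=11.010, a4=6.462, a5=0.602, a0=19.520; τ=−ln(0.3602)/19.520=0.052 → t=0.213; u2·a0=0.6612·19.520=12.907; a1+…+a3=12.456 < 12.907 ≤ a1+…+a4=18.918 → R4 fires; B=2 A=5 P=6 Y=2 M=4
Draw 5: a1=0.204, a2=0.912, a3=11.010, a4=3.590, a5=0.602, a0=16.318; τ=−ln(0.0873)/16.318=0.149 → t=0.363; u2·a0=0.5468·16.318=8.923; a1+a2=1.116 < 8.923 ≤ a1+…+a3=12.126 → R3 fires; B=2 A=5 P=5 Y=2 M=4
Draw 6: a1=0.204, a2=0.760, a3=9.175, a4=3.590, a5=0.602, a0=14.331; τ=−ln(0.9486)/14.331=0.004 → t=0.366; u2·a0=0.4435·14.331=6.356; a1+a2=0.964 < 6.356 ≤ a1+…+a3=10.139 → R3 fires; B=2 A=5 P=4 Y=2 M=4
Draw 7: a1=0.204, a2=0.608, a3=7.340, a4=3.590, a5=0.602, a0=12.344; τ=−ln(0.4109)/12.344=0.072 → t=0.438; u2·a0=0.4109·12.344=5.072; a1+a2=0.812 < 5.072 ≤ a1+…+a3=8.152 → R3 fires; B=2 A=5 P=3 Y=2 M=4
Draw 8: a1=0.204, a2=0.456, a3=5.505, a4=3.590, a5=0.602, a0=10.357; τ=−ln(0.1359)/10.357=0.193 → t=0.631; u2·a0=0.8979·10.357=9.300; a1+…+a3=6.165 < 9.300 ≤ a1+…+a4=9.755 → R4 fires; B=2 A=4 P=4 Y=1 M=4
Draw 9: a1=0.102, a2=0.304, a3=5.872, a4=1.436, a5=0.602, a0=8.316; τ=−ln(0.8987)/8.316=0.013 → t=0.644; u2·a0=0.0712·8.316=0.592; a1+a2=0.406 < 0.592 ≤ a1+…+a3=6.278 → R3 fires; B=2 A=4 P=3 Y=1 M=4
Draw 10: a1=0.102, a2=0.228, a3=4.404, a4=1.436, a5=0.602, a0=6.772; τ=−ln(0.7458)/6.772=0.043 → t=0.687; u2·a0=0.6227·6.772=4.217; a1+a2=0.330 < 4.217 ≤ a1+…+a3=4.734 → R3 fires; B=2 A=4 P=2 Y=1 M=4
Draw 11: a1=0.102, a2=0.152, a3=2.936, a4=1.436, a5=0.602, a0=5.228; τ=−ln(0.9042)/5.228=0.019 → t=0.707; u2·a0=0.6991·5.228=3.655; a1+…+a3=3.190 < 3.655 ≤ a1+…+a4=4.626 → R4 fires; B=2 A=3 P=3 Y=0 M=4
Draw 12: a1=0.000, a2=0.000, a3=3.303, a4=0.000, a5=0.602, a0=3.905; τ=−ln(0.8302)/3.905=0.048 → t=0.754; u2·a0=0.6096·3.905=2.380; a1+a2=0.000 < 2.380 ≤ a1+…+a3=3.303 → R3 fires; B=2 A=3 P=2 Y=0 M=4
Draw 13: a1=0.000, a2=0.000, a3=2.202, a4=0.000, a5=0.602, a0=2.804; τ=−ln(0.8408)/2.804=0.062 → t=0.816; u2·a0=0.6916·2.804=1.939; a1+a2=0.000 < 1.939 ≤ a1+…+a3=2.202 → R3 fires; B=2 A=3 P=1 Y=0 M=4
Draw 14: a1=0.000, a2=0.000, a3=1.101, a4=0.000, a5=0.602, a0=1.703; τ=−ln(0.8313)/1.703=0.108 → t=0.925; u2·a0=0.1598·1.703=0.272; a1+a2=0.000 < 0.272 ≤ a1+…+a3=1.101 → R3 fires; B=2 A=3 P=0 Y=0 M=4
Draw 15: a1=0.000, a2=0.000, a3=0.000, a4=0.000, a5=0.602, a0=0.602; τ=−ln(0.4753)/0.602=1.236 → t=2.160 > T=1.01: stop.
At T=1.01: B=2 A=3 P=0 Y=0 M=4; the largest is M.

Dominant species at T: M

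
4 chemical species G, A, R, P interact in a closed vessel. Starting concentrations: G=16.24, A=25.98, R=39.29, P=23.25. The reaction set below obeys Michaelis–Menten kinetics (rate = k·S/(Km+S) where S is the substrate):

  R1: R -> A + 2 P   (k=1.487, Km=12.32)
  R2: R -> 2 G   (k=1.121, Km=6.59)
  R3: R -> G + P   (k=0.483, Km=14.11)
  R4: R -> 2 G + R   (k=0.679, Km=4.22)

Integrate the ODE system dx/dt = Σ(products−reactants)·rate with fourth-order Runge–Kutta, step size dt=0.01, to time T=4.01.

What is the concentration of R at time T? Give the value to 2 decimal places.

RK4 with dt=0.01: 401 steps to T=4.01. Trajectory (selected grid times):
t=0.00: G=16.24 A=25.98 R=39.29 P=23.25
t=0.45: G=17.81 A=26.49 R=38.19 P=24.42
t=0.89: G=19.34 A=26.98 R=37.12 P=25.57
t=1.34: G=20.90 A=27.48 R=36.04 P=26.72
t=1.78: G=22.42 A=27.97 R=34.99 P=27.85
t=2.23: G=23.97 A=28.46 R=33.92 P=28.99
t=2.67: G=25.47 A=28.94 R=32.88 P=30.09
t=3.12: G=27.00 A=29.42 R=31.82 P=31.21
t=3.56: G=28.49 A=29.89 R=30.80 P=32.30
t=4.01: G=30.00 A=30.37 R=29.76 P=33.40
Read off R at T=4.01: 29.76

R at T = 29.76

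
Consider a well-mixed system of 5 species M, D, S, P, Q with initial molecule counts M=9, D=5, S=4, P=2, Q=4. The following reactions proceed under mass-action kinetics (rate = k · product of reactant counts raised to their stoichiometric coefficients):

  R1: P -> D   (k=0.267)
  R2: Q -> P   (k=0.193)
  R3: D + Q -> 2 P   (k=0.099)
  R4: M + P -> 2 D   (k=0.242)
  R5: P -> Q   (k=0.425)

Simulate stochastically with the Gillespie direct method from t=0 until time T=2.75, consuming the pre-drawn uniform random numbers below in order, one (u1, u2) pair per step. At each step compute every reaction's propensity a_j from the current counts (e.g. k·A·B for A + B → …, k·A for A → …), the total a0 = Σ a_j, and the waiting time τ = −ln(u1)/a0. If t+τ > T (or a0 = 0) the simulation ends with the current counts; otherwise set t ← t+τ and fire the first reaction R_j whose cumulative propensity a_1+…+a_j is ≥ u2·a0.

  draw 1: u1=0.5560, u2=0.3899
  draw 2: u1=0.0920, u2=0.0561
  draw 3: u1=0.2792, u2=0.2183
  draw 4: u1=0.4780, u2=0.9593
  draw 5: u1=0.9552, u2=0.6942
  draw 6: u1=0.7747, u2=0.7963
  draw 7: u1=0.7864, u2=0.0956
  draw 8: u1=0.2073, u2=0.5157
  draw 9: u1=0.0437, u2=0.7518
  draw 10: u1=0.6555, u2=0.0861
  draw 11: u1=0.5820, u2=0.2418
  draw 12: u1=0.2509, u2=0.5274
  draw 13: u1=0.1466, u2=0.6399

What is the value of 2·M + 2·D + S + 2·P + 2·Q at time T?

Check how each reaction changes W = 2·M + 2·D + S + 2·P + 2·Q (weight of products minus weight of reactants):
R1: P -> D: (2·1) − (2·1) = 2 − 2 = 0
R2: Q -> P: (2·1) − (2·1) = 2 − 2 = 0
R3: D + Q -> 2 P: (2·2) − (2·1 + 2·1) = 4 − 4 = 0
R4: M + P -> 2 D: (2·2) − (2·1 + 2·1) = 4 − 4 = 0
R5: P -> Q: (2·1) − (2·1) = 2 − 2 = 0
Every reaction leaves W unchanged, so W is conserved and no simulation is needed: W(T) = W(0) = 2·9 + 2·5 + 4 + 2·2 + 2·4 = 44

Value at T = 44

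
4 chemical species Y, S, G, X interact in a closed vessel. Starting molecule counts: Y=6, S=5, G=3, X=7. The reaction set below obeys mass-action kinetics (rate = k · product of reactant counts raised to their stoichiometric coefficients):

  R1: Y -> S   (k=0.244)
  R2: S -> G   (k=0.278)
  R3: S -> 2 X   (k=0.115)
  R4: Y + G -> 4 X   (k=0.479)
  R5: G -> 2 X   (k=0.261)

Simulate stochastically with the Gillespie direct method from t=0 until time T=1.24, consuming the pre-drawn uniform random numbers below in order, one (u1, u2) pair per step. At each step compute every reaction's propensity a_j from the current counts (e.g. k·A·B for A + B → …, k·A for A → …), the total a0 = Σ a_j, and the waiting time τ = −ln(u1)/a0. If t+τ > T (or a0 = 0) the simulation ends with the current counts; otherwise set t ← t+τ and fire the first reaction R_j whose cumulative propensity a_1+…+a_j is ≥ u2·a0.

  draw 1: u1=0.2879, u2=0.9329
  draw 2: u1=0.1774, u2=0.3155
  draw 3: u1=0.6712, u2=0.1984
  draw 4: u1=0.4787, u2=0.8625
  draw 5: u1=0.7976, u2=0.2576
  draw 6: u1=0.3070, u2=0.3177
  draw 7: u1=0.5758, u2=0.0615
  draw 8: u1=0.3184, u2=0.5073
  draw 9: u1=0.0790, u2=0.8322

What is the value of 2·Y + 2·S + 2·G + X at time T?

Value at T = 35

Check how each reaction changes W = 2·Y + 2·S + 2·G + X (weight of products minus weight of reactants):
R1: Y -> S: (2·1) − (2·1) = 2 − 2 = 0
R2: S -> G: (2·1) − (2·1) = 2 − 2 = 0
R3: S -> 2 X: (1·2) − (2·1) = 2 − 2 = 0
R4: Y + G -> 4 X: (1·4) − (2·1 + 2·1) = 4 − 4 = 0
R5: G -> 2 X: (1·2) − (2·1) = 2 − 2 = 0
Every reaction leaves W unchanged, so W is conserved and no simulation is needed: W(T) = W(0) = 2·6 + 2·5 + 2·3 + 7 = 35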